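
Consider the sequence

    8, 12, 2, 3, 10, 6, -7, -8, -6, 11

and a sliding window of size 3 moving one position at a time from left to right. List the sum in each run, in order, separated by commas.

Sliding a size-3 window across the 10 values:
8 12 2 → sum 22
12 2 3 → sum 17
2 3 10 → sum 15
3 10 6 → sum 19
10 6 -7 → sum 9
6 -7 -8 → sum -9
-7 -8 -6 → sum -21
-8 -6 11 → sum -3

22, 17, 15, 19, 9, -9, -21, -3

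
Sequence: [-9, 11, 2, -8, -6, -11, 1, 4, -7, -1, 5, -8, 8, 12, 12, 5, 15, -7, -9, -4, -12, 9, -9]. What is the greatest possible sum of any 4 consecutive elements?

[-9, 11, 2, -8] → sum -4
[11, 2, -8, -6] → sum -1
[2, -8, -6, -11] → sum -23
[-8, -6, -11, 1] → sum -24
[-6, -11, 1, 4] → sum -12
[-11, 1, 4, -7] → sum -13
[1, 4, -7, -1] → sum -3
[4, -7, -1, 5] → sum 1
[-7, -1, 5, -8] → sum -11
[-1, 5, -8, 8] → sum 4
[5, -8, 8, 12] → sum 17
[-8, 8, 12, 12] → sum 24
[8, 12, 12, 5] → sum 37
[12, 12, 5, 15] → sum 44
[12, 5, 15, -7] → sum 25
[5, 15, -7, -9] → sum 4
[15, -7, -9, -4] → sum -5
[-7, -9, -4, -12] → sum -32
[-9, -4, -12, 9] → sum -16
[-4, -12, 9, -9] → sum -16
Greatest of these is 44.

44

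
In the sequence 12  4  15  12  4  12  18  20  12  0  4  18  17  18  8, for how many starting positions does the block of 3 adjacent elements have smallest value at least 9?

3

[12, 4, 15] → min 4
[4, 15, 12] → min 4
[15, 12, 4] → min 4
[12, 4, 12] → min 4
[4, 12, 18] → min 4
[12, 18, 20] → min 12  ≥ 9 ✓
[18, 20, 12] → min 12  ≥ 9 ✓
[20, 12, 0] → min 0
[12, 0, 4] → min 0
[0, 4, 18] → min 0
[4, 18, 17] → min 4
[18, 17, 18] → min 17  ≥ 9 ✓
[17, 18, 8] → min 8
3 windows satisfy the condition.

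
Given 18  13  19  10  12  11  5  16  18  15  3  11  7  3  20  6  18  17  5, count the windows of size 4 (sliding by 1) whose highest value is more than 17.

(18, 13, 19, 10) → max 19  > 17 ✓
(13, 19, 10, 12) → max 19  > 17 ✓
(19, 10, 12, 11) → max 19  > 17 ✓
(10, 12, 11, 5) → max 12
(12, 11, 5, 16) → max 16
(11, 5, 16, 18) → max 18  > 17 ✓
(5, 16, 18, 15) → max 18  > 17 ✓
(16, 18, 15, 3) → max 18  > 17 ✓
(18, 15, 3, 11) → max 18  > 17 ✓
(15, 3, 11, 7) → max 15
(3, 11, 7, 3) → max 11
(11, 7, 3, 20) → max 20  > 17 ✓
(7, 3, 20, 6) → max 20  > 17 ✓
(3, 20, 6, 18) → max 20  > 17 ✓
(20, 6, 18, 17) → max 20  > 17 ✓
(6, 18, 17, 5) → max 18  > 17 ✓
12 windows satisfy the condition.

12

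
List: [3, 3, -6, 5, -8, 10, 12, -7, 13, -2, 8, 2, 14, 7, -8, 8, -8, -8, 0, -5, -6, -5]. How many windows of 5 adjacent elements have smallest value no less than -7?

[3, 3, -6, 5, -8] → min -8
[3, -6, 5, -8, 10] → min -8
[-6, 5, -8, 10, 12] → min -8
[5, -8, 10, 12, -7] → min -8
[-8, 10, 12, -7, 13] → min -8
[10, 12, -7, 13, -2] → min -7  ≥ -7 ✓
[12, -7, 13, -2, 8] → min -7  ≥ -7 ✓
[-7, 13, -2, 8, 2] → min -7  ≥ -7 ✓
[13, -2, 8, 2, 14] → min -2  ≥ -7 ✓
[-2, 8, 2, 14, 7] → min -2  ≥ -7 ✓
[8, 2, 14, 7, -8] → min -8
[2, 14, 7, -8, 8] → min -8
[14, 7, -8, 8, -8] → min -8
[7, -8, 8, -8, -8] → min -8
[-8, 8, -8, -8, 0] → min -8
[8, -8, -8, 0, -5] → min -8
[-8, -8, 0, -5, -6] → min -8
[-8, 0, -5, -6, -5] → min -8
5 windows satisfy the condition.

5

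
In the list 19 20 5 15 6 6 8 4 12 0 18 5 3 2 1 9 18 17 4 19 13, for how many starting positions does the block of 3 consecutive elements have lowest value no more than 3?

(19, 20, 5) → min 5
(20, 5, 15) → min 5
(5, 15, 6) → min 5
(15, 6, 6) → min 6
(6, 6, 8) → min 6
(6, 8, 4) → min 4
(8, 4, 12) → min 4
(4, 12, 0) → min 0  ≤ 3 ✓
(12, 0, 18) → min 0  ≤ 3 ✓
(0, 18, 5) → min 0  ≤ 3 ✓
(18, 5, 3) → min 3  ≤ 3 ✓
(5, 3, 2) → min 2  ≤ 3 ✓
(3, 2, 1) → min 1  ≤ 3 ✓
(2, 1, 9) → min 1  ≤ 3 ✓
(1, 9, 18) → min 1  ≤ 3 ✓
(9, 18, 17) → min 9
(18, 17, 4) → min 4
(17, 4, 19) → min 4
(4, 19, 13) → min 4
8 windows satisfy the condition.

8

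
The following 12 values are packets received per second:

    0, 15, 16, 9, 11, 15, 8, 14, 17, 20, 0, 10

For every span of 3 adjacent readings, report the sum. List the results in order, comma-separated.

31, 40, 36, 35, 34, 37, 39, 51, 37, 30

Sliding a size-3 window across the 12 values:
0 15 16 → sum 31
15 16 9 → sum 40
16 9 11 → sum 36
9 11 15 → sum 35
11 15 8 → sum 34
15 8 14 → sum 37
8 14 17 → sum 39
14 17 20 → sum 51
17 20 0 → sum 37
20 0 10 → sum 30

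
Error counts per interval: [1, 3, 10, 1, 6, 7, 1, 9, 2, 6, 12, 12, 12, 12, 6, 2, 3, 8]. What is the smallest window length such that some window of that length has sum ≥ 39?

add 1: running sum 1 < 39
add 3: running sum 4 < 39
add 10: running sum 14 < 39
add 1: running sum 15 < 39
add 6: running sum 21 < 39
add 7: running sum 28 < 39
add 1: running sum 29 < 39
add 9: running sum 38 < 39
add 2: shortest ending here [3, 10, 1, 6, 7, 1, 9, 2] sum 39, len 8
add 6: shortest ending here [10, 1, 6, 7, 1, 9, 2, 6] sum 42, len 8
add 12: shortest ending here [6, 7, 1, 9, 2, 6, 12] sum 43, len 7
add 12: shortest ending here [9, 2, 6, 12, 12] sum 41, len 5
add 12: shortest ending here [6, 12, 12, 12] sum 42, len 4
add 12: shortest ending here [12, 12, 12, 12] sum 48, len 4
add 6: shortest ending here [12, 12, 12, 6] sum 42, len 4
add 2: shortest ending here [12, 12, 12, 6, 2] sum 44, len 5
add 3: shortest ending here [12, 12, 12, 6, 2, 3] sum 47, len 6
add 8: shortest ending here [12, 12, 6, 2, 3, 8] sum 43, len 6
Shortest qualifying length: 4.

4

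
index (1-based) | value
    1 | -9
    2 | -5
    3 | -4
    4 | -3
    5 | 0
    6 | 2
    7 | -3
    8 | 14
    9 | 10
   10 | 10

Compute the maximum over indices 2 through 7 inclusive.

2

Elements at indices 2..7: -5, -4, -3, 0, 2, -3
max(-5, -4, -3, 0, 2, -3) = 2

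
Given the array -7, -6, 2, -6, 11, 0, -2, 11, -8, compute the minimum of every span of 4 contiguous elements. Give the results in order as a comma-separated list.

-7, -6, -6, -6, -2, -8

[-7, -6, 2, -6] → min -7
[-6, 2, -6, 11] → min -6
[2, -6, 11, 0] → min -6
[-6, 11, 0, -2] → min -6
[11, 0, -2, 11] → min -2
[0, -2, 11, -8] → min -8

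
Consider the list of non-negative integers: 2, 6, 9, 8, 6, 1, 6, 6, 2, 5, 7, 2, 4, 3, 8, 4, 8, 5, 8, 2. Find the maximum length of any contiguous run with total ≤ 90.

17

→ 2: sum 2, len 1
→ 6: sum 8, len 2
→ 9: sum 17, len 3
→ 8: sum 25, len 4
→ 6: sum 31, len 5
→ 1: sum 32, len 6
→ 6: sum 38, len 7
→ 6: sum 44, len 8
→ 2: sum 46, len 9
→ 5: sum 51, len 10
→ 7: sum 58, len 11
→ 2: sum 60, len 12
→ 4: sum 64, len 13
→ 3: sum 67, len 14
→ 8: sum 75, len 15
→ 4: sum 79, len 16
→ 8: sum 87, len 17
→ 5 (dropped 2): sum 90, len 17
→ 8 (dropped 6, 9): sum 83, len 16
→ 2: sum 85, len 17
Longest length seen: 17.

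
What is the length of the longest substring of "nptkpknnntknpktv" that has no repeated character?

[n] len 1
[n, p] len 2
[n, p, t] len 3
[n, p, t, k] len 4
[t, k, p] len 3
[p, k] len 2
[p, k, n] len 3
[n] len 1
[n] len 1
[n, t] len 2
[n, t, k] len 3
[t, k, n] len 3
[t, k, n, p] len 4
[n, p, k] len 3
[n, p, k, t] len 4
[n, p, k, t, v] len 5
Longest all-distinct length: 5.

5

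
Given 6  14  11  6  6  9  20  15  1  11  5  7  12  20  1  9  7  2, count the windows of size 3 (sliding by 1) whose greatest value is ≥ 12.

[6, 14, 11] → max 14  ≥ 12 ✓
[14, 11, 6] → max 14  ≥ 12 ✓
[11, 6, 6] → max 11
[6, 6, 9] → max 9
[6, 9, 20] → max 20  ≥ 12 ✓
[9, 20, 15] → max 20  ≥ 12 ✓
[20, 15, 1] → max 20  ≥ 12 ✓
[15, 1, 11] → max 15  ≥ 12 ✓
[1, 11, 5] → max 11
[11, 5, 7] → max 11
[5, 7, 12] → max 12  ≥ 12 ✓
[7, 12, 20] → max 20  ≥ 12 ✓
[12, 20, 1] → max 20  ≥ 12 ✓
[20, 1, 9] → max 20  ≥ 12 ✓
[1, 9, 7] → max 9
[9, 7, 2] → max 9
10 windows satisfy the condition.

10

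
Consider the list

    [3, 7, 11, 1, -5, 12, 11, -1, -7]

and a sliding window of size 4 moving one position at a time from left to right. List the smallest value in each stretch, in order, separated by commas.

1, -5, -5, -5, -5, -7

Sliding a size-4 window across the 9 values:
3 7 11 1 → min 1
7 11 1 -5 → min -5
11 1 -5 12 → min -5
1 -5 12 11 → min -5
-5 12 11 -1 → min -5
12 11 -1 -7 → min -7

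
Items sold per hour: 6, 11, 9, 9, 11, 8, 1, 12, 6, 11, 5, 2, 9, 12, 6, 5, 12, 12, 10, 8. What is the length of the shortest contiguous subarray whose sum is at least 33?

3

add 6: running sum 6 < 33
add 11: running sum 17 < 33
add 9: running sum 26 < 33
end 3: [6, 11, 9, 9] sum 35, len 4
end 4: [11, 9, 9, 11] sum 40, len 4
end 5: [9, 9, 11, 8] sum 37, len 4
end 6: [9, 9, 11, 8, 1] sum 38, len 5
end 7: [9, 11, 8, 1, 12] sum 41, len 5
end 8: [11, 8, 1, 12, 6] sum 38, len 5
end 9: [8, 1, 12, 6, 11] sum 38, len 5
end 10: [12, 6, 11, 5] sum 34, len 4
end 11: [12, 6, 11, 5, 2] sum 36, len 5
end 12: [6, 11, 5, 2, 9] sum 33, len 5
end 13: [11, 5, 2, 9, 12] sum 39, len 5
end 14: [5, 2, 9, 12, 6] sum 34, len 5
end 15: [2, 9, 12, 6, 5] sum 34, len 5
end 16: [12, 6, 5, 12] sum 35, len 4
end 17: [6, 5, 12, 12] sum 35, len 4
end 18: [12, 12, 10] sum 34, len 3
end 19: [12, 12, 10, 8] sum 42, len 4
Shortest qualifying length: 3.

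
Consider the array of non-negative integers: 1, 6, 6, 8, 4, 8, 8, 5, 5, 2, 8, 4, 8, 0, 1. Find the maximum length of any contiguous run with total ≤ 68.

13

→ 1: sum 1, len 1
→ 6: sum 7, len 2
→ 6: sum 13, len 3
→ 8: sum 21, len 4
→ 4: sum 25, len 5
→ 8: sum 33, len 6
→ 8: sum 41, len 7
→ 5: sum 46, len 8
→ 5: sum 51, len 9
→ 2: sum 53, len 10
→ 8: sum 61, len 11
→ 4: sum 65, len 12
→ 8 (dropped 1, 6): sum 66, len 11
→ 0: sum 66, len 12
→ 1: sum 67, len 13
Longest length seen: 13.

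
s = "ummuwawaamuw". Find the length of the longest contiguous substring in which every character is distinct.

4

[u] len 1
[u, m] len 2
[m] len 1
[m, u] len 2
[m, u, w] len 3
[m, u, w, a] len 4
[a, w] len 2
[w, a] len 2
[a] len 1
[a, m] len 2
[a, m, u] len 3
[a, m, u, w] len 4
Longest all-distinct length: 4.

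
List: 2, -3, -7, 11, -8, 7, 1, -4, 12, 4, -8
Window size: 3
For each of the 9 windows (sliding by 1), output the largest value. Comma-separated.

2, 11, 11, 11, 7, 7, 12, 12, 12

[2, -3, -7] → max 2
[-3, -7, 11] → max 11
[-7, 11, -8] → max 11
[11, -8, 7] → max 11
[-8, 7, 1] → max 7
[7, 1, -4] → max 7
[1, -4, 12] → max 12
[-4, 12, 4] → max 12
[12, 4, -8] → max 12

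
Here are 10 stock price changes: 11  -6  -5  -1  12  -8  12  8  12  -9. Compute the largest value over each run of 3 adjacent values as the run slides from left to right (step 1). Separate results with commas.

11, -1, 12, 12, 12, 12, 12, 12

(11, -6, -5) → max 11
(-6, -5, -1) → max -1
(-5, -1, 12) → max 12
(-1, 12, -8) → max 12
(12, -8, 12) → max 12
(-8, 12, 8) → max 12
(12, 8, 12) → max 12
(8, 12, -9) → max 12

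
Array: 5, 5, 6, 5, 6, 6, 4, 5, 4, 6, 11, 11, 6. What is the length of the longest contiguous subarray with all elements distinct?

4

[5] len 1
[5] len 1
[5, 6] len 2
[6, 5] len 2
[5, 6] len 2
[6] len 1
[6, 4] len 2
[6, 4, 5] len 3
[5, 4] len 2
[5, 4, 6] len 3
[5, 4, 6, 11] len 4
[11] len 1
[11, 6] len 2
Longest all-distinct length: 4.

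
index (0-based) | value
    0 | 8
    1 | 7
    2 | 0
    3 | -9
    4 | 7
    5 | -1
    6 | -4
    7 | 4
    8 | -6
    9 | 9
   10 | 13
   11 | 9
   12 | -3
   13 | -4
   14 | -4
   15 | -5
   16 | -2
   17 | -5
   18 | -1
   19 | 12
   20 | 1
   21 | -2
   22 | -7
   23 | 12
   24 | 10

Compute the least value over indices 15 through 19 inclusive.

Elements at indices 15..19: -5, -2, -5, -1, 12
min(-5, -2, -5, -1, 12) = -5

-5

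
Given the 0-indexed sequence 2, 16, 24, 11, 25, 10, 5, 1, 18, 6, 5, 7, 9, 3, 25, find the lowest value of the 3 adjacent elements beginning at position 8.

5

Elements at indices 8..10: 18, 6, 5
min(18, 6, 5) = 5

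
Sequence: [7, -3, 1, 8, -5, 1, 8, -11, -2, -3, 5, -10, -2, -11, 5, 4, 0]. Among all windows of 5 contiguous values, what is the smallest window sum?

-21

Each size-5 window and its sum:
[7, -3, 1, 8, -5] → sum 8
[-3, 1, 8, -5, 1] → sum 2
[1, 8, -5, 1, 8] → sum 13
[8, -5, 1, 8, -11] → sum 1
[-5, 1, 8, -11, -2] → sum -9
[1, 8, -11, -2, -3] → sum -7
[8, -11, -2, -3, 5] → sum -3
[-11, -2, -3, 5, -10] → sum -21
[-2, -3, 5, -10, -2] → sum -12
[-3, 5, -10, -2, -11] → sum -21
[5, -10, -2, -11, 5] → sum -13
[-10, -2, -11, 5, 4] → sum -14
[-2, -11, 5, 4, 0] → sum -4
Smallest of these is -21.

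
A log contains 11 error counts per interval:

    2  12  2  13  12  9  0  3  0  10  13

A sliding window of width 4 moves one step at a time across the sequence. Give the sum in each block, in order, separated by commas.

29, 39, 36, 34, 24, 12, 13, 26

(2, 12, 2, 13) → sum 29
(12, 2, 13, 12) → sum 39
(2, 13, 12, 9) → sum 36
(13, 12, 9, 0) → sum 34
(12, 9, 0, 3) → sum 24
(9, 0, 3, 0) → sum 12
(0, 3, 0, 10) → sum 13
(3, 0, 10, 13) → sum 26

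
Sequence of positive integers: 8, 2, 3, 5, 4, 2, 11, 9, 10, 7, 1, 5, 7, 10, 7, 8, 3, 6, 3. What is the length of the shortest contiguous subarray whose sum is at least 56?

8

Extend right; whenever the sum reaches 56, record the length and shrink from the left:
add 8: running sum 8 < 56
add 2: running sum 10 < 56
add 3: running sum 13 < 56
add 5: running sum 18 < 56
add 4: running sum 22 < 56
add 2: running sum 24 < 56
add 11: running sum 35 < 56
add 9: running sum 44 < 56
add 10: running sum 54 < 56
add 7: shortest ending here [8, 2, 3, 5, 4, 2, 11, 9, 10, 7] sum 61, len 10
add 1: shortest ending here [8, 2, 3, 5, 4, 2, 11, 9, 10, 7, 1] sum 62, len 11
add 5: shortest ending here [3, 5, 4, 2, 11, 9, 10, 7, 1, 5] sum 57, len 10
add 7: shortest ending here [4, 2, 11, 9, 10, 7, 1, 5, 7] sum 56, len 9
add 10: shortest ending here [11, 9, 10, 7, 1, 5, 7, 10] sum 60, len 8
add 7: shortest ending here [9, 10, 7, 1, 5, 7, 10, 7] sum 56, len 8
add 8: shortest ending here [9, 10, 7, 1, 5, 7, 10, 7, 8] sum 64, len 9
add 3: shortest ending here [10, 7, 1, 5, 7, 10, 7, 8, 3] sum 58, len 9
add 6: shortest ending here [10, 7, 1, 5, 7, 10, 7, 8, 3, 6] sum 64, len 10
add 3: shortest ending here [7, 1, 5, 7, 10, 7, 8, 3, 6, 3] sum 57, len 10
Shortest qualifying length: 8.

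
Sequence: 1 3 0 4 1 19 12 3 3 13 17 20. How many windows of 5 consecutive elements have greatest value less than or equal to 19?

7

1 3 0 4 1 → max 4  ≤ 19 ✓
3 0 4 1 19 → max 19  ≤ 19 ✓
0 4 1 19 12 → max 19  ≤ 19 ✓
4 1 19 12 3 → max 19  ≤ 19 ✓
1 19 12 3 3 → max 19  ≤ 19 ✓
19 12 3 3 13 → max 19  ≤ 19 ✓
12 3 3 13 17 → max 17  ≤ 19 ✓
3 3 13 17 20 → max 20
7 windows satisfy the condition.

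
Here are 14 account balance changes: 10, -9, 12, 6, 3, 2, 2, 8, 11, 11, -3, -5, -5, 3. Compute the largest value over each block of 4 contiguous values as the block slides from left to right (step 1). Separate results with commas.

[10, -9, 12, 6] → max 12
[-9, 12, 6, 3] → max 12
[12, 6, 3, 2] → max 12
[6, 3, 2, 2] → max 6
[3, 2, 2, 8] → max 8
[2, 2, 8, 11] → max 11
[2, 8, 11, 11] → max 11
[8, 11, 11, -3] → max 11
[11, 11, -3, -5] → max 11
[11, -3, -5, -5] → max 11
[-3, -5, -5, 3] → max 3

12, 12, 12, 6, 8, 11, 11, 11, 11, 11, 3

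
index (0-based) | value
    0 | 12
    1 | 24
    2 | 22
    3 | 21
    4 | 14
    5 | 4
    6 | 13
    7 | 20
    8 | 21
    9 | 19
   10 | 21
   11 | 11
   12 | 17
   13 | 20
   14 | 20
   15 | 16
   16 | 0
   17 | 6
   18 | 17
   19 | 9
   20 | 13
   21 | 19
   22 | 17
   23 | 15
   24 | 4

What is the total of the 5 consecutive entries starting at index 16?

45

Elements at indices 16..20: 0, 6, 17, 9, 13
sum(0, 6, 17, 9, 13) = 45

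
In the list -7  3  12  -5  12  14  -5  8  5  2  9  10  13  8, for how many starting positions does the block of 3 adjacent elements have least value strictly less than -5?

1

(-7, 3, 12) → min -7  < -5 ✓
(3, 12, -5) → min -5
(12, -5, 12) → min -5
(-5, 12, 14) → min -5
(12, 14, -5) → min -5
(14, -5, 8) → min -5
(-5, 8, 5) → min -5
(8, 5, 2) → min 2
(5, 2, 9) → min 2
(2, 9, 10) → min 2
(9, 10, 13) → min 9
(10, 13, 8) → min 8
1 window satisfy the condition.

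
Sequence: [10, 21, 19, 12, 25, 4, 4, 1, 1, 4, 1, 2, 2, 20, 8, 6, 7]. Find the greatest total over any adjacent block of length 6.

91

Window sums for each of the 12 positions:
(10, 21, 19, 12, 25, 4) → sum 91
(21, 19, 12, 25, 4, 4) → sum 85
(19, 12, 25, 4, 4, 1) → sum 65
(12, 25, 4, 4, 1, 1) → sum 47
(25, 4, 4, 1, 1, 4) → sum 39
(4, 4, 1, 1, 4, 1) → sum 15
(4, 1, 1, 4, 1, 2) → sum 13
(1, 1, 4, 1, 2, 2) → sum 11
(1, 4, 1, 2, 2, 20) → sum 30
(4, 1, 2, 2, 20, 8) → sum 37
(1, 2, 2, 20, 8, 6) → sum 39
(2, 2, 20, 8, 6, 7) → sum 45
Greatest of these is 91.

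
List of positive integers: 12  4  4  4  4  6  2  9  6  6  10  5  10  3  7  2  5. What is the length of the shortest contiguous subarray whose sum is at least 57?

9

add 12: running sum 12 < 57
add 4: running sum 16 < 57
add 4: running sum 20 < 57
add 4: running sum 24 < 57
add 4: running sum 28 < 57
add 6: running sum 34 < 57
add 2: running sum 36 < 57
add 9: running sum 45 < 57
add 6: running sum 51 < 57
end 9: [12, 4, 4, 4, 4, 6, 2, 9, 6, 6] sum 57, len 10
end 10: [12, 4, 4, 4, 4, 6, 2, 9, 6, 6, 10] sum 67, len 11
end 11: [4, 4, 4, 4, 6, 2, 9, 6, 6, 10, 5] sum 60, len 11
end 12: [4, 6, 2, 9, 6, 6, 10, 5, 10] sum 58, len 9
end 13: [6, 2, 9, 6, 6, 10, 5, 10, 3] sum 57, len 9
end 14: [2, 9, 6, 6, 10, 5, 10, 3, 7] sum 58, len 9
end 15: [9, 6, 6, 10, 5, 10, 3, 7, 2] sum 58, len 9
end 16: [9, 6, 6, 10, 5, 10, 3, 7, 2, 5] sum 63, len 10
Shortest qualifying length: 9.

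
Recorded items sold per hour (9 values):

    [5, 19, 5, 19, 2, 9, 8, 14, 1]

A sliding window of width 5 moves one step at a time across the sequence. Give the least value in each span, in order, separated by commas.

2, 2, 2, 2, 1

[5, 19, 5, 19, 2] → min 2
[19, 5, 19, 2, 9] → min 2
[5, 19, 2, 9, 8] → min 2
[19, 2, 9, 8, 14] → min 2
[2, 9, 8, 14, 1] → min 1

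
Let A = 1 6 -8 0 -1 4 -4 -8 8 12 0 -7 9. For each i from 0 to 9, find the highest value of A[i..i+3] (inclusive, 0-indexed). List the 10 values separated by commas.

6, 6, 4, 4, 4, 8, 12, 12, 12, 12

Sliding a size-4 window across the 13 values:
1 6 -8 0 → max 6
6 -8 0 -1 → max 6
-8 0 -1 4 → max 4
0 -1 4 -4 → max 4
-1 4 -4 -8 → max 4
4 -4 -8 8 → max 8
-4 -8 8 12 → max 12
-8 8 12 0 → max 12
8 12 0 -7 → max 12
12 0 -7 9 → max 12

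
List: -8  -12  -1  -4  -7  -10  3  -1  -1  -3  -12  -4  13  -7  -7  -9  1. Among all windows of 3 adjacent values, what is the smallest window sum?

Each size-3 window and its sum:
(-8, -12, -1) → sum -21
(-12, -1, -4) → sum -17
(-1, -4, -7) → sum -12
(-4, -7, -10) → sum -21
(-7, -10, 3) → sum -14
(-10, 3, -1) → sum -8
(3, -1, -1) → sum 1
(-1, -1, -3) → sum -5
(-1, -3, -12) → sum -16
(-3, -12, -4) → sum -19
(-12, -4, 13) → sum -3
(-4, 13, -7) → sum 2
(13, -7, -7) → sum -1
(-7, -7, -9) → sum -23
(-7, -9, 1) → sum -15
Smallest of these is -23.

-23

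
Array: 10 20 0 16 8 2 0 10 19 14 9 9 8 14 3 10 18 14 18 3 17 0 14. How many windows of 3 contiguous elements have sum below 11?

1

(10, 20, 0) → sum 30
(20, 0, 16) → sum 36
(0, 16, 8) → sum 24
(16, 8, 2) → sum 26
(8, 2, 0) → sum 10  < 11 ✓
(2, 0, 10) → sum 12
(0, 10, 19) → sum 29
(10, 19, 14) → sum 43
(19, 14, 9) → sum 42
(14, 9, 9) → sum 32
(9, 9, 8) → sum 26
(9, 8, 14) → sum 31
(8, 14, 3) → sum 25
(14, 3, 10) → sum 27
(3, 10, 18) → sum 31
(10, 18, 14) → sum 42
(18, 14, 18) → sum 50
(14, 18, 3) → sum 35
(18, 3, 17) → sum 38
(3, 17, 0) → sum 20
(17, 0, 14) → sum 31
1 window satisfy the condition.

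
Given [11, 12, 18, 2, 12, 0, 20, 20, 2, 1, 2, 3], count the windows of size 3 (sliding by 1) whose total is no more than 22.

(11, 12, 18) → sum 41
(12, 18, 2) → sum 32
(18, 2, 12) → sum 32
(2, 12, 0) → sum 14  ≤ 22 ✓
(12, 0, 20) → sum 32
(0, 20, 20) → sum 40
(20, 20, 2) → sum 42
(20, 2, 1) → sum 23
(2, 1, 2) → sum 5  ≤ 22 ✓
(1, 2, 3) → sum 6  ≤ 22 ✓
3 windows satisfy the condition.

3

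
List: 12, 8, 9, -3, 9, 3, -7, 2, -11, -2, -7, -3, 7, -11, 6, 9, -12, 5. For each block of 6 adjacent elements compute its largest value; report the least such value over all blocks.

12 8 9 -3 9 3 → max 12
8 9 -3 9 3 -7 → max 9
9 -3 9 3 -7 2 → max 9
-3 9 3 -7 2 -11 → max 9
9 3 -7 2 -11 -2 → max 9
3 -7 2 -11 -2 -7 → max 3
-7 2 -11 -2 -7 -3 → max 2
2 -11 -2 -7 -3 7 → max 7
-11 -2 -7 -3 7 -11 → max 7
-2 -7 -3 7 -11 6 → max 7
-7 -3 7 -11 6 9 → max 9
-3 7 -11 6 9 -12 → max 9
7 -11 6 9 -12 5 → max 9
Least of these is 2.

2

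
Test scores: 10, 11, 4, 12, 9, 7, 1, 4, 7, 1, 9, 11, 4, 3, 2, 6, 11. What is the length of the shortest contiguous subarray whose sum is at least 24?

add 10: running sum 10 < 24
add 11: running sum 21 < 24
end 2: [10, 11, 4] sum 25, len 3
end 3: [11, 4, 12] sum 27, len 3
end 4: [4, 12, 9] sum 25, len 3
end 5: [12, 9, 7] sum 28, len 3
end 6: [12, 9, 7, 1] sum 29, len 4
end 7: [12, 9, 7, 1, 4] sum 33, len 5
end 8: [9, 7, 1, 4, 7] sum 28, len 5
end 9: [9, 7, 1, 4, 7, 1] sum 29, len 6
end 10: [7, 1, 4, 7, 1, 9] sum 29, len 6
end 11: [7, 1, 9, 11] sum 28, len 4
end 12: [9, 11, 4] sum 24, len 3
end 13: [9, 11, 4, 3] sum 27, len 4
end 14: [9, 11, 4, 3, 2] sum 29, len 5
end 15: [11, 4, 3, 2, 6] sum 26, len 5
end 16: [4, 3, 2, 6, 11] sum 26, len 5
Shortest qualifying length: 3.

3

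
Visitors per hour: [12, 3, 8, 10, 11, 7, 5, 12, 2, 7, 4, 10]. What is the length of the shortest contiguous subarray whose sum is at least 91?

12

Extend right; whenever the sum reaches 91, record the length and shrink from the left:
add 12: running sum 12 < 91
add 3: running sum 15 < 91
add 8: running sum 23 < 91
add 10: running sum 33 < 91
add 11: running sum 44 < 91
add 7: running sum 51 < 91
add 5: running sum 56 < 91
add 12: running sum 68 < 91
add 2: running sum 70 < 91
add 7: running sum 77 < 91
add 4: running sum 81 < 91
end 11: [12, 3, 8, 10, 11, 7, 5, 12, 2, 7, 4, 10] sum 91, len 12
Shortest qualifying length: 12.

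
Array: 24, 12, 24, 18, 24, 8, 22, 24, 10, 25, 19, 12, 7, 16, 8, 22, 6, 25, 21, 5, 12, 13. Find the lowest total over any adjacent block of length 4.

43

(24, 12, 24, 18) → sum 78
(12, 24, 18, 24) → sum 78
(24, 18, 24, 8) → sum 74
(18, 24, 8, 22) → sum 72
(24, 8, 22, 24) → sum 78
(8, 22, 24, 10) → sum 64
(22, 24, 10, 25) → sum 81
(24, 10, 25, 19) → sum 78
(10, 25, 19, 12) → sum 66
(25, 19, 12, 7) → sum 63
(19, 12, 7, 16) → sum 54
(12, 7, 16, 8) → sum 43
(7, 16, 8, 22) → sum 53
(16, 8, 22, 6) → sum 52
(8, 22, 6, 25) → sum 61
(22, 6, 25, 21) → sum 74
(6, 25, 21, 5) → sum 57
(25, 21, 5, 12) → sum 63
(21, 5, 12, 13) → sum 51
Lowest of these is 43.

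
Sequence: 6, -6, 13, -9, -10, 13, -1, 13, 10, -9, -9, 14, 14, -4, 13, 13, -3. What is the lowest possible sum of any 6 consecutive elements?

0

Window sums for each of the 12 positions:
[6, -6, 13, -9, -10, 13] → sum 7
[-6, 13, -9, -10, 13, -1] → sum 0
[13, -9, -10, 13, -1, 13] → sum 19
[-9, -10, 13, -1, 13, 10] → sum 16
[-10, 13, -1, 13, 10, -9] → sum 16
[13, -1, 13, 10, -9, -9] → sum 17
[-1, 13, 10, -9, -9, 14] → sum 18
[13, 10, -9, -9, 14, 14] → sum 33
[10, -9, -9, 14, 14, -4] → sum 16
[-9, -9, 14, 14, -4, 13] → sum 19
[-9, 14, 14, -4, 13, 13] → sum 41
[14, 14, -4, 13, 13, -3] → sum 47
Lowest of these is 0.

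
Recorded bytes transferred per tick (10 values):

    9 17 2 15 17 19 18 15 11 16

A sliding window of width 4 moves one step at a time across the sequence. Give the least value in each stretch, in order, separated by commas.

Sliding a size-4 window across the 10 values:
[9, 17, 2, 15] → min 2
[17, 2, 15, 17] → min 2
[2, 15, 17, 19] → min 2
[15, 17, 19, 18] → min 15
[17, 19, 18, 15] → min 15
[19, 18, 15, 11] → min 11
[18, 15, 11, 16] → min 11

2, 2, 2, 15, 15, 11, 11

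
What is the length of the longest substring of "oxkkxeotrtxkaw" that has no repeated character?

6

[o] len 1
[o, x] len 2
[o, x, k] len 3
[k] len 1
[k, x] len 2
[k, x, e] len 3
[k, x, e, o] len 4
[k, x, e, o, t] len 5
[k, x, e, o, t, r] len 6
[r, t] len 2
[r, t, x] len 3
[r, t, x, k] len 4
[r, t, x, k, a] len 5
[r, t, x, k, a, w] len 6
Longest all-distinct length: 6.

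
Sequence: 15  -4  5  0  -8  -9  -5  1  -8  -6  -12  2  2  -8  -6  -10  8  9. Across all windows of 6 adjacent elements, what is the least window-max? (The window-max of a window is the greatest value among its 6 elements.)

15 -4 5 0 -8 -9 → max 15
-4 5 0 -8 -9 -5 → max 5
5 0 -8 -9 -5 1 → max 5
0 -8 -9 -5 1 -8 → max 1
-8 -9 -5 1 -8 -6 → max 1
-9 -5 1 -8 -6 -12 → max 1
-5 1 -8 -6 -12 2 → max 2
1 -8 -6 -12 2 2 → max 2
-8 -6 -12 2 2 -8 → max 2
-6 -12 2 2 -8 -6 → max 2
-12 2 2 -8 -6 -10 → max 2
2 2 -8 -6 -10 8 → max 8
2 -8 -6 -10 8 9 → max 9
Least of these is 1.

1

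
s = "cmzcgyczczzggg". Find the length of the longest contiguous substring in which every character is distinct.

[c] len 1
[c, m] len 2
[c, m, z] len 3
[m, z, c] len 3
[m, z, c, g] len 4
[m, z, c, g, y] len 5
[g, y, c] len 3
[g, y, c, z] len 4
[z, c] len 2
[c, z] len 2
[z] len 1
[z, g] len 2
[g] len 1
[g] len 1
Longest all-distinct length: 5.

5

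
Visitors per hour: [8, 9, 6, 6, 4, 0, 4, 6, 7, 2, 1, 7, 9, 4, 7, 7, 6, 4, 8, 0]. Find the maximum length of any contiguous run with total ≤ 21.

6

Extend to the right; shrink from the left whenever the sum exceeds 21:
add 8: [8] sum 8, len 1
add 9: [8, 9] sum 17, len 2
add 6: [9, 6] sum 15, len 2
add 6: [9, 6, 6] sum 21, len 3
add 4: [6, 6, 4] sum 16, len 3
add 0: [6, 6, 4, 0] sum 16, len 4
add 4: [6, 6, 4, 0, 4] sum 20, len 5
add 6: [6, 4, 0, 4, 6] sum 20, len 5
add 7: [4, 0, 4, 6, 7] sum 21, len 5
add 2: [0, 4, 6, 7, 2] sum 19, len 5
add 1: [0, 4, 6, 7, 2, 1] sum 20, len 6
add 7: [7, 2, 1, 7] sum 17, len 4
add 9: [2, 1, 7, 9] sum 19, len 4
add 4: [1, 7, 9, 4] sum 21, len 4
add 7: [9, 4, 7] sum 20, len 3
add 7: [4, 7, 7] sum 18, len 3
add 6: [7, 7, 6] sum 20, len 3
add 4: [7, 6, 4] sum 17, len 3
add 8: [6, 4, 8] sum 18, len 3
add 0: [6, 4, 8, 0] sum 18, len 4
Longest length seen: 6.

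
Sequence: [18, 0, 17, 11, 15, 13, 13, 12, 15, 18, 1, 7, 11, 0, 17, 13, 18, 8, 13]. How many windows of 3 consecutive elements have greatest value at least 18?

18 0 17 → max 18  ≥ 18 ✓
0 17 11 → max 17
17 11 15 → max 17
11 15 13 → max 15
15 13 13 → max 15
13 13 12 → max 13
13 12 15 → max 15
12 15 18 → max 18  ≥ 18 ✓
15 18 1 → max 18  ≥ 18 ✓
18 1 7 → max 18  ≥ 18 ✓
1 7 11 → max 11
7 11 0 → max 11
11 0 17 → max 17
0 17 13 → max 17
17 13 18 → max 18  ≥ 18 ✓
13 18 8 → max 18  ≥ 18 ✓
18 8 13 → max 18  ≥ 18 ✓
7 windows satisfy the condition.

7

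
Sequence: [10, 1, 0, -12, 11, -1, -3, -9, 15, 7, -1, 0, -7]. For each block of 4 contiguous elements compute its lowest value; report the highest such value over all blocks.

-1

Each size-4 window and its min:
[10, 1, 0, -12] → min -12
[1, 0, -12, 11] → min -12
[0, -12, 11, -1] → min -12
[-12, 11, -1, -3] → min -12
[11, -1, -3, -9] → min -9
[-1, -3, -9, 15] → min -9
[-3, -9, 15, 7] → min -9
[-9, 15, 7, -1] → min -9
[15, 7, -1, 0] → min -1
[7, -1, 0, -7] → min -7
Highest of these is -1.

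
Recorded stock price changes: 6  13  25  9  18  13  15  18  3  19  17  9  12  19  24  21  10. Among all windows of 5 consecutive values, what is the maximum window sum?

6 13 25 9 18 → sum 71
13 25 9 18 13 → sum 78
25 9 18 13 15 → sum 80
9 18 13 15 18 → sum 73
18 13 15 18 3 → sum 67
13 15 18 3 19 → sum 68
15 18 3 19 17 → sum 72
18 3 19 17 9 → sum 66
3 19 17 9 12 → sum 60
19 17 9 12 19 → sum 76
17 9 12 19 24 → sum 81
9 12 19 24 21 → sum 85
12 19 24 21 10 → sum 86
Maximum of these is 86.

86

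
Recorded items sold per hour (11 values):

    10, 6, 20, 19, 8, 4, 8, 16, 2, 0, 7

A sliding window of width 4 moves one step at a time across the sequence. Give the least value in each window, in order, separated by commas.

Sliding a size-4 window across the 11 values:
10 6 20 19 → min 6
6 20 19 8 → min 6
20 19 8 4 → min 4
19 8 4 8 → min 4
8 4 8 16 → min 4
4 8 16 2 → min 2
8 16 2 0 → min 0
16 2 0 7 → min 0

6, 6, 4, 4, 4, 2, 0, 0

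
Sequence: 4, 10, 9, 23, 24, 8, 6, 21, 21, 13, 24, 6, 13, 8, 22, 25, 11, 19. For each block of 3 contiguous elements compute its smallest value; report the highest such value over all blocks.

13

[4, 10, 9] → min 4
[10, 9, 23] → min 9
[9, 23, 24] → min 9
[23, 24, 8] → min 8
[24, 8, 6] → min 6
[8, 6, 21] → min 6
[6, 21, 21] → min 6
[21, 21, 13] → min 13
[21, 13, 24] → min 13
[13, 24, 6] → min 6
[24, 6, 13] → min 6
[6, 13, 8] → min 6
[13, 8, 22] → min 8
[8, 22, 25] → min 8
[22, 25, 11] → min 11
[25, 11, 19] → min 11
Highest of these is 13.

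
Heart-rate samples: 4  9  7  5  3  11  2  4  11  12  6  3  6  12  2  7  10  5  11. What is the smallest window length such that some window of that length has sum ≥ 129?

add 4: running sum 4 < 129
add 9: running sum 13 < 129
add 7: running sum 20 < 129
add 5: running sum 25 < 129
add 3: running sum 28 < 129
add 11: running sum 39 < 129
add 2: running sum 41 < 129
add 4: running sum 45 < 129
add 11: running sum 56 < 129
add 12: running sum 68 < 129
add 6: running sum 74 < 129
add 3: running sum 77 < 129
add 6: running sum 83 < 129
add 12: running sum 95 < 129
add 2: running sum 97 < 129
add 7: running sum 104 < 129
add 10: running sum 114 < 129
add 5: running sum 119 < 129
add 11: shortest ending here [4, 9, 7, 5, 3, 11, 2, 4, 11, 12, 6, 3, 6, 12, 2, 7, 10, 5, 11] sum 130, len 19
Shortest qualifying length: 19.

19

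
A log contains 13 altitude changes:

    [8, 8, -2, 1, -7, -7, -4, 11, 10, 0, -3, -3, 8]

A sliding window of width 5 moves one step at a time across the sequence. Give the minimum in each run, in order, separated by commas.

-7, -7, -7, -7, -7, -7, -4, -3, -3

(8, 8, -2, 1, -7) → min -7
(8, -2, 1, -7, -7) → min -7
(-2, 1, -7, -7, -4) → min -7
(1, -7, -7, -4, 11) → min -7
(-7, -7, -4, 11, 10) → min -7
(-7, -4, 11, 10, 0) → min -7
(-4, 11, 10, 0, -3) → min -4
(11, 10, 0, -3, -3) → min -3
(10, 0, -3, -3, 8) → min -3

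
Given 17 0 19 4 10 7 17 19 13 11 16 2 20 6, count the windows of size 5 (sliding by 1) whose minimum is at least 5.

(17, 0, 19, 4, 10) → min 0
(0, 19, 4, 10, 7) → min 0
(19, 4, 10, 7, 17) → min 4
(4, 10, 7, 17, 19) → min 4
(10, 7, 17, 19, 13) → min 7  ≥ 5 ✓
(7, 17, 19, 13, 11) → min 7  ≥ 5 ✓
(17, 19, 13, 11, 16) → min 11  ≥ 5 ✓
(19, 13, 11, 16, 2) → min 2
(13, 11, 16, 2, 20) → min 2
(11, 16, 2, 20, 6) → min 2
3 windows satisfy the condition.

3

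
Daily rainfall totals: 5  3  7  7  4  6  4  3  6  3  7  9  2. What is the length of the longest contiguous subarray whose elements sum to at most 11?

add 5: [5] sum 5, len 1
add 3: [5, 3] sum 8, len 2
add 7: [3, 7] sum 10, len 2
add 7: [7] sum 7, len 1
add 4: [7, 4] sum 11, len 2
add 6: [4, 6] sum 10, len 2
add 4: [6, 4] sum 10, len 2
add 3: [4, 3] sum 7, len 2
add 6: [3, 6] sum 9, len 2
add 3: [6, 3] sum 9, len 2
add 7: [3, 7] sum 10, len 2
add 9: [9] sum 9, len 1
add 2: [9, 2] sum 11, len 2
Longest length seen: 2.

2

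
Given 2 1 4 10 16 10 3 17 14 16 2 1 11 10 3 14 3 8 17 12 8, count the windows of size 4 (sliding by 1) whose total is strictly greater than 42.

[2, 1, 4, 10] → sum 17
[1, 4, 10, 16] → sum 31
[4, 10, 16, 10] → sum 40
[10, 16, 10, 3] → sum 39
[16, 10, 3, 17] → sum 46  > 42 ✓
[10, 3, 17, 14] → sum 44  > 42 ✓
[3, 17, 14, 16] → sum 50  > 42 ✓
[17, 14, 16, 2] → sum 49  > 42 ✓
[14, 16, 2, 1] → sum 33
[16, 2, 1, 11] → sum 30
[2, 1, 11, 10] → sum 24
[1, 11, 10, 3] → sum 25
[11, 10, 3, 14] → sum 38
[10, 3, 14, 3] → sum 30
[3, 14, 3, 8] → sum 28
[14, 3, 8, 17] → sum 42
[3, 8, 17, 12] → sum 40
[8, 17, 12, 8] → sum 45  > 42 ✓
5 windows satisfy the condition.

5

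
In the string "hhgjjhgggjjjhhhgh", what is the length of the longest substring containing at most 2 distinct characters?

add h: window [h] (1 distinct), len 1
add h: window [h, h] (1 distinct), len 2
add g: window [h, h, g] (2 distinct), len 3
add j: window [g, j] (2 distinct), len 2
add j: window [g, j, j] (2 distinct), len 3
add h: window [j, j, h] (2 distinct), len 3
add g: window [h, g] (2 distinct), len 2
add g: window [h, g, g] (2 distinct), len 3
add g: window [h, g, g, g] (2 distinct), len 4
add j: window [g, g, g, j] (2 distinct), len 4
add j: window [g, g, g, j, j] (2 distinct), len 5
add j: window [g, g, g, j, j, j] (2 distinct), len 6
add h: window [j, j, j, h] (2 distinct), len 4
add h: window [j, j, j, h, h] (2 distinct), len 5
add h: window [j, j, j, h, h, h] (2 distinct), len 6
add g: window [h, h, h, g] (2 distinct), len 4
add h: window [h, h, h, g, h] (2 distinct), len 5
Longest length with ≤2 distinct: 6.

6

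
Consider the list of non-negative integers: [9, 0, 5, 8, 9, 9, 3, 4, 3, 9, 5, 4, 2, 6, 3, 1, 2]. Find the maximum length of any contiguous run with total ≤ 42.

11

[9] sum 9 len 1
[9, 0] sum 9 len 2
[9, 0, 5] sum 14 len 3
[9, 0, 5, 8] sum 22 len 4
[9, 0, 5, 8, 9] sum 31 len 5
[9, 0, 5, 8, 9, 9] sum 40 len 6
[0, 5, 8, 9, 9, 3] sum 34 len 6
[0, 5, 8, 9, 9, 3, 4] sum 38 len 7
[0, 5, 8, 9, 9, 3, 4, 3] sum 41 len 8
[9, 9, 3, 4, 3, 9] sum 37 len 6
[9, 9, 3, 4, 3, 9, 5] sum 42 len 7
[9, 3, 4, 3, 9, 5, 4] sum 37 len 7
[9, 3, 4, 3, 9, 5, 4, 2] sum 39 len 8
[3, 4, 3, 9, 5, 4, 2, 6] sum 36 len 8
[3, 4, 3, 9, 5, 4, 2, 6, 3] sum 39 len 9
[3, 4, 3, 9, 5, 4, 2, 6, 3, 1] sum 40 len 10
[3, 4, 3, 9, 5, 4, 2, 6, 3, 1, 2] sum 42 len 11
Longest length seen: 11.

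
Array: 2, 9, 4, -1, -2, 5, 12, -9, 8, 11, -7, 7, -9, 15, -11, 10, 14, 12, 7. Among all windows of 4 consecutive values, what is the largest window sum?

43

[2, 9, 4, -1] → sum 14
[9, 4, -1, -2] → sum 10
[4, -1, -2, 5] → sum 6
[-1, -2, 5, 12] → sum 14
[-2, 5, 12, -9] → sum 6
[5, 12, -9, 8] → sum 16
[12, -9, 8, 11] → sum 22
[-9, 8, 11, -7] → sum 3
[8, 11, -7, 7] → sum 19
[11, -7, 7, -9] → sum 2
[-7, 7, -9, 15] → sum 6
[7, -9, 15, -11] → sum 2
[-9, 15, -11, 10] → sum 5
[15, -11, 10, 14] → sum 28
[-11, 10, 14, 12] → sum 25
[10, 14, 12, 7] → sum 43
Largest of these is 43.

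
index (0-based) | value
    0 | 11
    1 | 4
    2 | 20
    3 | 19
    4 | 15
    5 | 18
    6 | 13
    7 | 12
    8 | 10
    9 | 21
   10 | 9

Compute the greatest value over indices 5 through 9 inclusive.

Elements at indices 5..9: 18, 13, 12, 10, 21
max(18, 13, 12, 10, 21) = 21

21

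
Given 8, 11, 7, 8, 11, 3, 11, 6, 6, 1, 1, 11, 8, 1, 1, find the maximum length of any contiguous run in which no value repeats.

[8] len 1
[8, 11] len 2
[8, 11, 7] len 3
[11, 7, 8] len 3
[7, 8, 11] len 3
[7, 8, 11, 3] len 4
[3, 11] len 2
[3, 11, 6] len 3
[6] len 1
[6, 1] len 2
[1] len 1
[1, 11] len 2
[1, 11, 8] len 3
[11, 8, 1] len 3
[1] len 1
Longest all-distinct length: 4.

4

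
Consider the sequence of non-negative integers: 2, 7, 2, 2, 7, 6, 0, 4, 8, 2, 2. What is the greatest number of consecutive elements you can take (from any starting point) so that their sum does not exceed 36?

9

Extend to the right; shrink from the left whenever the sum exceeds 36:
→ 2: sum 2, len 1
→ 7: sum 9, len 2
→ 2: sum 11, len 3
→ 2: sum 13, len 4
→ 7: sum 20, len 5
→ 6: sum 26, len 6
→ 0: sum 26, len 7
→ 4: sum 30, len 8
→ 8 (dropped 2): sum 36, len 8
→ 2 (dropped 7): sum 31, len 8
→ 2: sum 33, len 9
Longest length seen: 9.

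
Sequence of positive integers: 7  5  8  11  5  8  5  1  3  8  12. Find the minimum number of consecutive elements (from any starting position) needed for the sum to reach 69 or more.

Extend right; whenever the sum reaches 69, record the length and shrink from the left:
add 7: running sum 7 < 69
add 5: running sum 12 < 69
add 8: running sum 20 < 69
add 11: running sum 31 < 69
add 5: running sum 36 < 69
add 8: running sum 44 < 69
add 5: running sum 49 < 69
add 1: running sum 50 < 69
add 3: running sum 53 < 69
add 8: running sum 61 < 69
end 10: [7, 5, 8, 11, 5, 8, 5, 1, 3, 8, 12] sum 73, len 11
Shortest qualifying length: 11.

11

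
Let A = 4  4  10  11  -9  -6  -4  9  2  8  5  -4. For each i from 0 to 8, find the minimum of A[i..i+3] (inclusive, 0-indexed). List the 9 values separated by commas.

4, -9, -9, -9, -9, -6, -4, 2, -4

[4, 4, 10, 11] → min 4
[4, 10, 11, -9] → min -9
[10, 11, -9, -6] → min -9
[11, -9, -6, -4] → min -9
[-9, -6, -4, 9] → min -9
[-6, -4, 9, 2] → min -6
[-4, 9, 2, 8] → min -4
[9, 2, 8, 5] → min 2
[2, 8, 5, -4] → min -4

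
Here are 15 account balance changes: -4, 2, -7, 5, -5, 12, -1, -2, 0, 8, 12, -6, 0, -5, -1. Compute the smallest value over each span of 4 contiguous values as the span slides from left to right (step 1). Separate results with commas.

-7, -7, -7, -5, -5, -2, -2, -2, -6, -6, -6, -6

Sliding a size-4 window across the 15 values:
[-4, 2, -7, 5] → min -7
[2, -7, 5, -5] → min -7
[-7, 5, -5, 12] → min -7
[5, -5, 12, -1] → min -5
[-5, 12, -1, -2] → min -5
[12, -1, -2, 0] → min -2
[-1, -2, 0, 8] → min -2
[-2, 0, 8, 12] → min -2
[0, 8, 12, -6] → min -6
[8, 12, -6, 0] → min -6
[12, -6, 0, -5] → min -6
[-6, 0, -5, -1] → min -6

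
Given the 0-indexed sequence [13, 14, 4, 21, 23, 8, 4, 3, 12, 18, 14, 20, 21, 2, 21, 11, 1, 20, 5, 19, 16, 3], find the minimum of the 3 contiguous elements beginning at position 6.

3

Elements at indices 6..8: 4, 3, 12
min(4, 3, 12) = 3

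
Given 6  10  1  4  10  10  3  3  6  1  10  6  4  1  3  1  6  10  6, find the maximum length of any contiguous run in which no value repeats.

5

[6] len 1
[6, 10] len 2
[6, 10, 1] len 3
[6, 10, 1, 4] len 4
[1, 4, 10] len 3
[10] len 1
[10, 3] len 2
[3] len 1
[3, 6] len 2
[3, 6, 1] len 3
[3, 6, 1, 10] len 4
[1, 10, 6] len 3
[1, 10, 6, 4] len 4
[10, 6, 4, 1] len 4
[10, 6, 4, 1, 3] len 5
[3, 1] len 2
[3, 1, 6] len 3
[3, 1, 6, 10] len 4
[10, 6] len 2
Longest all-distinct length: 5.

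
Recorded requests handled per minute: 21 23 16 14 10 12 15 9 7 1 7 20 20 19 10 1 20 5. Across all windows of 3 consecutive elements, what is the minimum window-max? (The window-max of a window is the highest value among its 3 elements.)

Window maxs for each of the 16 positions:
(21, 23, 16) → max 23
(23, 16, 14) → max 23
(16, 14, 10) → max 16
(14, 10, 12) → max 14
(10, 12, 15) → max 15
(12, 15, 9) → max 15
(15, 9, 7) → max 15
(9, 7, 1) → max 9
(7, 1, 7) → max 7
(1, 7, 20) → max 20
(7, 20, 20) → max 20
(20, 20, 19) → max 20
(20, 19, 10) → max 20
(19, 10, 1) → max 19
(10, 1, 20) → max 20
(1, 20, 5) → max 20
Minimum of these is 7.

7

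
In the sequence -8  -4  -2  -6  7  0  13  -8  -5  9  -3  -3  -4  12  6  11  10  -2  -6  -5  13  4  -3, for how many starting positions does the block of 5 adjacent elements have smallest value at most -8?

6

[-8, -4, -2, -6, 7] → min -8  ≤ -8 ✓
[-4, -2, -6, 7, 0] → min -6
[-2, -6, 7, 0, 13] → min -6
[-6, 7, 0, 13, -8] → min -8  ≤ -8 ✓
[7, 0, 13, -8, -5] → min -8  ≤ -8 ✓
[0, 13, -8, -5, 9] → min -8  ≤ -8 ✓
[13, -8, -5, 9, -3] → min -8  ≤ -8 ✓
[-8, -5, 9, -3, -3] → min -8  ≤ -8 ✓
[-5, 9, -3, -3, -4] → min -5
[9, -3, -3, -4, 12] → min -4
[-3, -3, -4, 12, 6] → min -4
[-3, -4, 12, 6, 11] → min -4
[-4, 12, 6, 11, 10] → min -4
[12, 6, 11, 10, -2] → min -2
[6, 11, 10, -2, -6] → min -6
[11, 10, -2, -6, -5] → min -6
[10, -2, -6, -5, 13] → min -6
[-2, -6, -5, 13, 4] → min -6
[-6, -5, 13, 4, -3] → min -6
6 windows satisfy the condition.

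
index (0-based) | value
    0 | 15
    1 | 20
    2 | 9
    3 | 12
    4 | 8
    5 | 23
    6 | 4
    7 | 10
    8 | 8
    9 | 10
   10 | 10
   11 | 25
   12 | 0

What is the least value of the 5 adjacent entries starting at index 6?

4

Elements at indices 6..10: 4, 10, 8, 10, 10
min(4, 10, 8, 10, 10) = 4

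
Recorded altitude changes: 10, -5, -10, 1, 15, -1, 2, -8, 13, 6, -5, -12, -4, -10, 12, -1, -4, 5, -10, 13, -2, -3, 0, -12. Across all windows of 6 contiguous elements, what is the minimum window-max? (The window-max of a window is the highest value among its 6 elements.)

10 -5 -10 1 15 -1 → max 15
-5 -10 1 15 -1 2 → max 15
-10 1 15 -1 2 -8 → max 15
1 15 -1 2 -8 13 → max 15
15 -1 2 -8 13 6 → max 15
-1 2 -8 13 6 -5 → max 13
2 -8 13 6 -5 -12 → max 13
-8 13 6 -5 -12 -4 → max 13
13 6 -5 -12 -4 -10 → max 13
6 -5 -12 -4 -10 12 → max 12
-5 -12 -4 -10 12 -1 → max 12
-12 -4 -10 12 -1 -4 → max 12
-4 -10 12 -1 -4 5 → max 12
-10 12 -1 -4 5 -10 → max 12
12 -1 -4 5 -10 13 → max 13
-1 -4 5 -10 13 -2 → max 13
-4 5 -10 13 -2 -3 → max 13
5 -10 13 -2 -3 0 → max 13
-10 13 -2 -3 0 -12 → max 13
Minimum of these is 12.

12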